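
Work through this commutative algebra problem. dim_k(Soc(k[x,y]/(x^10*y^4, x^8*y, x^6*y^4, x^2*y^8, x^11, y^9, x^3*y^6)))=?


Socle = ann(m) = span of standard monomials u with x*u, y*u in I (staircase corners).
Redundant generators: x^10*y^4
Minimal generators: x^11, x^8*y, x^6*y^4, x^3*y^6, x^2*y^8, y^9
Corners: xy^8, x^2y^7, x^5y^5, x^7y^3, x^10
Socle dim=5


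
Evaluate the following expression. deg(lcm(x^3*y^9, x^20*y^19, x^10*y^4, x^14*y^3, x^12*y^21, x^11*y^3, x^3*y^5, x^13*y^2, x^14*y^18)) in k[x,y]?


lcm = componentwise max:
x: max(3,20,10,14,12,11,3,13,14)=20
y: max(9,19,4,3,21,3,5,2,18)=21
Total=20+21=41


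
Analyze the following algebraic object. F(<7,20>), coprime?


gcd(7,20)=1 => F=ab-a-b=7*20-7-20=140-27=113


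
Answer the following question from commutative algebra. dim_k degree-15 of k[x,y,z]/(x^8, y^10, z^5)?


Need i<8, j<10, k<5 with i+j+k=15.
For each i, j ranges over max(0,15-i-4)..min(9,15-i):
  i=0: j in [11,9] -> 0
  i=1: j in [10,9] -> 0
  i=2: j in [9,9] -> 1
  i=3: j in [8,9] -> 2
  i=4: j in [7,9] -> 3
  i=5: j in [6,9] -> 4
  i=6: j in [5,9] -> 5
  i=7: j in [4,8] -> 5
H(15) = 0+0+1+2+3+4+5+5 = 20


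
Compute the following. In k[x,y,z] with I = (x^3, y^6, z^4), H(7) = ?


Need i<3, j<6, k<4 with i+j+k=7.
For each i, j ranges over max(0,7-i-3)..min(5,7-i):
  i=0: j in [4,5] -> 2
  i=1: j in [3,5] -> 3
  i=2: j in [2,5] -> 4
H(7) = 2+3+4 = 9


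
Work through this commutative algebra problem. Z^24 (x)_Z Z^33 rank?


rank(M(x)N) = rank(M)*rank(N)
24*33 = 792


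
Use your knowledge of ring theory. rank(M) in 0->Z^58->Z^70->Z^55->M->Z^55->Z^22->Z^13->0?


Alt sum=0:
(-1)^0*58 + (-1)^1*70 + (-1)^2*55 + (-1)^3*? + (-1)^4*55 + (-1)^5*22 + (-1)^6*13=0
rank(M)=89


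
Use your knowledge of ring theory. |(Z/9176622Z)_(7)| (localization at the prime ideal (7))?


7-primary part: 9176622=7^6*78
Size=7^6=117649


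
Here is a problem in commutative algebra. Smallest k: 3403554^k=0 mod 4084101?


3403554^k mod 4084101:
k=1: 3403554
k=2: 3081708
k=3: 4074840
k=4: 777924
k=5: 0
First zero at k = 5


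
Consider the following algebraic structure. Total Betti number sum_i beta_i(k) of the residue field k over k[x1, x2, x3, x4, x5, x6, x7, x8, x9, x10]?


Koszul resolution: beta_i(k)=C(n,i), n=10
sum_i C(10,i) = 2^10 = 1024


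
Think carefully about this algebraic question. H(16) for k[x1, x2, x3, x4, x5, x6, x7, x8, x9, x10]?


C(d+n-1,n-1)=C(25,9)=2042975


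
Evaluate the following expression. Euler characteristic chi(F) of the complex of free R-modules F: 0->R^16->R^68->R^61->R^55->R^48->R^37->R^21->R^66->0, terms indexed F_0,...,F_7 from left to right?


chi = sum (-1)^i * rank:
(-1)^0*16=16
(-1)^1*68=-68
(-1)^2*61=61
(-1)^3*55=-55
(-1)^4*48=48
(-1)^5*37=-37
(-1)^6*21=21
(-1)^7*66=-66
chi=-80


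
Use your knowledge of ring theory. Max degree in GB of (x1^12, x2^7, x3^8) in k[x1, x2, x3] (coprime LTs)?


Pure powers, coprime LTs => already GB.
Degrees: 12, 7, 8
Max=12


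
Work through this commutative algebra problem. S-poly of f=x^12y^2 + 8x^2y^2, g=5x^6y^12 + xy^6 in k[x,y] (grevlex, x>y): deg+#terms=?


LT(f)=x^12y^2, LT(g)=5x^6y^12
lcm(LM)=x^12y^12
S(f,g) (scaled by 5 to clear denominators) = 5y^10*f - x^6*g = 40x^2y^12 - x^7y^6
2 terms, deg 14.
14+2=16


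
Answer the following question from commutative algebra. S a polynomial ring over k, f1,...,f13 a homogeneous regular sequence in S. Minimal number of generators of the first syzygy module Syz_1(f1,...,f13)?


Regular sequence => Koszul complex is the minimal free resolution.
Syz_1 minimally generated by Koszul relations f_i*e_j - f_j*e_i (i<j): mu(Syz_1) = beta_2 = C(m,2) = m(m-1)/2
m=13
13*12/2 = 78


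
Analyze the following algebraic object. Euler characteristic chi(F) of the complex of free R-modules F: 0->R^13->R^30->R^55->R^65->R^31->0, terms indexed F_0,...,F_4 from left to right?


chi = sum (-1)^i * rank:
(-1)^0*13=13
(-1)^1*30=-30
(-1)^2*55=55
(-1)^3*65=-65
(-1)^4*31=31
chi=4


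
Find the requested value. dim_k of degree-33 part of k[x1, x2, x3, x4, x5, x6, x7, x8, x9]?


C(d+n-1,n-1)=C(41,8)=95548245


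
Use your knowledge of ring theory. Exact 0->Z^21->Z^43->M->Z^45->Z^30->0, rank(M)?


Alt sum=0:
(-1)^0*21 + (-1)^1*43 + (-1)^2*? + (-1)^3*45 + (-1)^4*30=0
rank(M)=37


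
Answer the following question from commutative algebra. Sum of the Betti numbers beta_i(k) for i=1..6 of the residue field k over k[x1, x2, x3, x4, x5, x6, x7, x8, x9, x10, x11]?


Koszul resolution: beta_i(k)=C(n,i), n=11
C(11,1)=11, C(11,2)=55, C(11,3)=165, C(11,4)=330, C(11,5)=462, C(11,6)=462
Sum=1485


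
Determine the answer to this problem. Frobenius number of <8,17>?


gcd(8,17)=1 => F=ab-a-b=8*17-8-17=136-25=111


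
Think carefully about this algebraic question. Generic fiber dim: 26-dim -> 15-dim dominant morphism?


dim(fiber)=dim(X)-dim(Y)=26-15=11


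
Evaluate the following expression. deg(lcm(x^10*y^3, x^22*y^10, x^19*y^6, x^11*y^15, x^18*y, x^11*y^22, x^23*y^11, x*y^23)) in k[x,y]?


lcm = componentwise max:
x: max(10,22,19,11,18,11,23,1)=23
y: max(3,10,6,15,1,22,11,23)=23
Total=23+23=46


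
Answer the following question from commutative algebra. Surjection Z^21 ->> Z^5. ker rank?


rank(ker) = 21-5 = 16


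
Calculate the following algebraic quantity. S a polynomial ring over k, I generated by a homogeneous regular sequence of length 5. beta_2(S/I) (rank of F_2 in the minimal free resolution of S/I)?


Regular sequence => Koszul complex is the minimal free resolution.
Syz_1 minimally generated by Koszul relations f_i*e_j - f_j*e_i (i<j): mu(Syz_1) = beta_2 = C(m,2) = m(m-1)/2
m=5
5*4/2 = 10


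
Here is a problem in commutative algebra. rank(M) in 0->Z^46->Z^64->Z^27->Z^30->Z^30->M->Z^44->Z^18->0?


Alt sum=0:
(-1)^0*46 + (-1)^1*64 + (-1)^2*27 + (-1)^3*30 + (-1)^4*30 + (-1)^5*? + (-1)^6*44 + (-1)^7*18=0
rank(M)=35


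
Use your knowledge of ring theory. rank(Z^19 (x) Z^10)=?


rank(M(x)N) = rank(M)*rank(N)
19*10 = 190


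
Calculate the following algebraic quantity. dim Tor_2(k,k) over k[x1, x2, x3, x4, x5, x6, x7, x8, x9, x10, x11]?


Koszul: C(n,i)=C(11,2)=55


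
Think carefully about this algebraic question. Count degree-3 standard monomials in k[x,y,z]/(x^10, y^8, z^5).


Need i<10, j<8, k<5 with i+j+k=3.
For each i, j ranges over max(0,3-i-4)..min(7,3-i):
  i=0: j in [0,3] -> 4
  i=1: j in [0,2] -> 3
  i=2: j in [0,1] -> 2
  i=3: j in [0,0] -> 1
H(3) = 4+3+2+1 = 10


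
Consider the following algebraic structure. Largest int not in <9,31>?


gcd(9,31)=1 => F=ab-a-b=9*31-9-31=279-40=239


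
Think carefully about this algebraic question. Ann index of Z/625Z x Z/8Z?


Exponent = lcm of the cyclic orders; pairwise coprime => product.
5^4*2^3=625*8=5000


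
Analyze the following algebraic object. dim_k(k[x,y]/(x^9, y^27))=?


Basis: x^i*y^j, i<9, j<27
9*27=243


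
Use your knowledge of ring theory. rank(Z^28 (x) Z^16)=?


rank(M(x)N) = rank(M)*rank(N)
28*16 = 448


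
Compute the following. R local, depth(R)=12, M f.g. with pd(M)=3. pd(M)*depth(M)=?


pd+depth=12
depth=12-3=9
pd*depth=3*9=27


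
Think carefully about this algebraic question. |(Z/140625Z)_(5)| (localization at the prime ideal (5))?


5-primary part: 140625=5^6*9
Size=5^6=15625


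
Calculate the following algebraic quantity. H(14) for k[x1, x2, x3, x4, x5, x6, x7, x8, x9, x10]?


C(d+n-1,n-1)=C(23,9)=817190


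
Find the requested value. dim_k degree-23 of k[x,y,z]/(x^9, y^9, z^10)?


Need i<9, j<9, k<10 with i+j+k=23.
For each i, j ranges over max(0,23-i-9)..min(8,23-i):
  i=0: j in [14,8] -> 0
  i=1: j in [13,8] -> 0
  i=2: j in [12,8] -> 0
  i=3: j in [11,8] -> 0
  i=4: j in [10,8] -> 0
  i=5: j in [9,8] -> 0
  i=6: j in [8,8] -> 1
  i=7: j in [7,8] -> 2
  i=8: j in [6,8] -> 3
H(23) = 0+0+0+0+0+0+1+2+3 = 6


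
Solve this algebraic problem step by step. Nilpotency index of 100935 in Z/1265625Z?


100935^k mod 1265625:
k=1: 100935
k=2: 858600
k=3: 384750
k=4: 303750
k=5: 506250
k=6: 0
First zero at k = 6


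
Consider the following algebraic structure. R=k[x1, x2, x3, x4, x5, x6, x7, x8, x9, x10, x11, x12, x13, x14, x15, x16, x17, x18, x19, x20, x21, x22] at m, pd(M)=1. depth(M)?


pd+depth=depth(R)=22
depth=22-1=21


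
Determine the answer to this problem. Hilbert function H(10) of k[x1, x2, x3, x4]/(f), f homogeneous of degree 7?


C(13,3)-C(6,3)=286-20=266


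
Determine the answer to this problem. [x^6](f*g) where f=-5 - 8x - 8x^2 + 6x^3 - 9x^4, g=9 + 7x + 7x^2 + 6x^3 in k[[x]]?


[x^6] = sum a_i*b_j, i+j=6
  6*6=36
  -9*7=-63
Sum=-27


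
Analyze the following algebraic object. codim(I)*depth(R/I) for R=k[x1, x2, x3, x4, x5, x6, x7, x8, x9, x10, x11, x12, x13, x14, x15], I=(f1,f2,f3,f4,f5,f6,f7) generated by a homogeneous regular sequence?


codim=7, depth=dim(R/I)=15-7=8
Product=7*8=56


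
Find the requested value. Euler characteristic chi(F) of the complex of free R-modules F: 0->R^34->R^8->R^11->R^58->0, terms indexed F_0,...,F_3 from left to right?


chi = sum (-1)^i * rank:
(-1)^0*34=34
(-1)^1*8=-8
(-1)^2*11=11
(-1)^3*58=-58
chi=-21


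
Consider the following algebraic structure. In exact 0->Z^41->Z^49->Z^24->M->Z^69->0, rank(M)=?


Alt sum=0:
(-1)^0*41 + (-1)^1*49 + (-1)^2*24 + (-1)^3*? + (-1)^4*69=0
rank(M)=85


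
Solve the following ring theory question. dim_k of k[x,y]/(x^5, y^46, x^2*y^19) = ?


k[x,y]/I, I = (x^5, y^46, x^2*y^19)
Rect: 5x46=230. Corner: (5-2)x(46-19)=81.
dim = 230-81 = 149


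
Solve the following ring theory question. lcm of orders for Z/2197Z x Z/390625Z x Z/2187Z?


Exponent = lcm of the cyclic orders; pairwise coprime => product.
13^3*5^8*3^7=2197*390625*2187=1876890234375


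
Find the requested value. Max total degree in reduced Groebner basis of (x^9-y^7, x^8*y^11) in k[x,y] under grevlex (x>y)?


LT(f1)=x^9, LT(f2)=x^8y^11, lcm=x^9y^11
S(f1,f2) = y^11*f1 - x^1*f2 = -y^18
Reduced GB = {f1, f2, y^18}; degrees 9, 19, 18
Max = 19


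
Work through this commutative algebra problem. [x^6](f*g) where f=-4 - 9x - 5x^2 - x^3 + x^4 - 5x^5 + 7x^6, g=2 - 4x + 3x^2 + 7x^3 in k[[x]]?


[x^6] = sum a_i*b_j, i+j=6
  -1*7=-7
  1*3=3
  -5*-4=20
  7*2=14
Sum=30


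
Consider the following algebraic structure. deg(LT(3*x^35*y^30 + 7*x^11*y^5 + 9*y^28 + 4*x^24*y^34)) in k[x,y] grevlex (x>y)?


LT: 3*x^35*y^30
deg_x=35, deg_y=30
Total=35+30=65


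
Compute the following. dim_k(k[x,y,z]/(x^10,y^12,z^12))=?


Basis: x^iy^jz^k, i<10,j<12,k<12
10*12*12=1440


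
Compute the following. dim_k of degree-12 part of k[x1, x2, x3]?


C(d+n-1,n-1)=C(14,2)=91


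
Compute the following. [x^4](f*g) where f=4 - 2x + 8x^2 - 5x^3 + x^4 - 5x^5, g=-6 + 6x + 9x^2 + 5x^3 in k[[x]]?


[x^4] = sum a_i*b_j, i+j=4
  -2*5=-10
  8*9=72
  -5*6=-30
  1*-6=-6
Sum=26


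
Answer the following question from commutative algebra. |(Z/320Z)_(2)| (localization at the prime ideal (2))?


2-primary part: 320=2^6*5
Size=2^6=64


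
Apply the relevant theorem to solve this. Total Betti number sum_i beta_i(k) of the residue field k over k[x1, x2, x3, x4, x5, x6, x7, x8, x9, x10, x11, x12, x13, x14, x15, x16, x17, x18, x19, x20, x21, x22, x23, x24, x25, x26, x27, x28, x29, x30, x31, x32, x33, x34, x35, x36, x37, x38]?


Koszul resolution: beta_i(k)=C(n,i), n=38
sum_i C(38,i) = 2^38 = 274877906944


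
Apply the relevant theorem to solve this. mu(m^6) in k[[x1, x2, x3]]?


C(n+d-1,d)=C(8,6)=28


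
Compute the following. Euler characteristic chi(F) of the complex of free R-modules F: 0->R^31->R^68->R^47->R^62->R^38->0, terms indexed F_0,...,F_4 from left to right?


chi = sum (-1)^i * rank:
(-1)^0*31=31
(-1)^1*68=-68
(-1)^2*47=47
(-1)^3*62=-62
(-1)^4*38=38
chi=-14


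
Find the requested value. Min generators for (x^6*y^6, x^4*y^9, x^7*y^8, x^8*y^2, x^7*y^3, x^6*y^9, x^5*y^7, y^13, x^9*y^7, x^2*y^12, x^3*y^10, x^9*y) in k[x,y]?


Remove redundant (divisible by others).
x^7*y^8 redundant.
x^9*y^7 redundant.
x^6*y^9 redundant.
Min: x^9*y, x^8*y^2, x^7*y^3, x^6*y^6, x^5*y^7, x^4*y^9, x^3*y^10, x^2*y^12, y^13
Count=9


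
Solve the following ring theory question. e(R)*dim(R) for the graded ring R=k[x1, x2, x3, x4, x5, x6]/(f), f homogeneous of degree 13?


e(R)=deg(f)=13, dim(R)=6-1=5
e*dim=13*5=65


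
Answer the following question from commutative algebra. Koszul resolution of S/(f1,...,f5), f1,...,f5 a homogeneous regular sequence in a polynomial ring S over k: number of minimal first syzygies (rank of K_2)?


Regular sequence => Koszul complex is the minimal free resolution.
Syz_1 minimally generated by Koszul relations f_i*e_j - f_j*e_i (i<j): mu(Syz_1) = beta_2 = C(m,2) = m(m-1)/2
m=5
5*4/2 = 10


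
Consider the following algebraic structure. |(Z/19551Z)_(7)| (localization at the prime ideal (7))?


7-primary part: 19551=7^3*57
Size=7^3=343


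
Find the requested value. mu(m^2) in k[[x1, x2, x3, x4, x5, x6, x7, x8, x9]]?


C(n+d-1,d)=C(10,2)=45


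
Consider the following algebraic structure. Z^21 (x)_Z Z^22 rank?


rank(M(x)N) = rank(M)*rank(N)
21*22 = 462


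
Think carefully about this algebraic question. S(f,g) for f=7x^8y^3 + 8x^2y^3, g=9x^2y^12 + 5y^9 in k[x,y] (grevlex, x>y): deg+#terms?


LT(f)=7x^8y^3, LT(g)=9x^2y^12
lcm(LM)=x^8y^12
S(f,g) (scaled by 63 to clear denominators) = 9y^9*f - 7x^6*g = -35x^6y^9 + 72x^2y^12
2 terms, deg 15.
15+2=17


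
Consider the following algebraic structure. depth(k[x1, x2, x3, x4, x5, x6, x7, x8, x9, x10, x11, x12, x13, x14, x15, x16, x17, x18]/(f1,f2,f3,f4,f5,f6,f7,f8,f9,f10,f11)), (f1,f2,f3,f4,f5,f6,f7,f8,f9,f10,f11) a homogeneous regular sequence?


depth(R)=18
depth(R/I)=18-11=7


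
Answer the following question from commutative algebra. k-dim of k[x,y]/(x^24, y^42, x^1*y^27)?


k[x,y]/I, I = (x^24, y^42, x^1*y^27)
Rect: 24x42=1008. Corner: (24-1)x(42-27)=345.
dim = 1008-345 = 663


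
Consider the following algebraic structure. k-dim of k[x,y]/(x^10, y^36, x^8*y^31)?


k[x,y]/I, I = (x^10, y^36, x^8*y^31)
Rect: 10x36=360. Corner: (10-8)x(36-31)=10.
dim = 360-10 = 350


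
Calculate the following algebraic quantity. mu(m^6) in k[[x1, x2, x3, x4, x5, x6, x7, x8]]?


C(n+d-1,d)=C(13,6)=1716


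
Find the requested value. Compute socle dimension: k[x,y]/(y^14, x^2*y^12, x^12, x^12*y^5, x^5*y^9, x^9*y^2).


Socle = ann(m) = span of standard monomials u with x*u, y*u in I (staircase corners).
Redundant generators: x^12*y^5
Minimal generators: x^12, x^9*y^2, x^5*y^9, x^2*y^12, y^14
Corners: xy^13, x^4y^11, x^8y^8, x^11y
Socle dim=4


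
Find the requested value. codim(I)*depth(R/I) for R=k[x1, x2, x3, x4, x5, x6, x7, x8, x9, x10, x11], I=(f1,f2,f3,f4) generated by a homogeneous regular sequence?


codim=4, depth=dim(R/I)=11-4=7
Product=4*7=28


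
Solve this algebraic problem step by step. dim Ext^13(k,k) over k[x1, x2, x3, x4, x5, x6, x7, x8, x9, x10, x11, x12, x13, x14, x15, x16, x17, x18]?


C(n,i)=C(18,13)=8568


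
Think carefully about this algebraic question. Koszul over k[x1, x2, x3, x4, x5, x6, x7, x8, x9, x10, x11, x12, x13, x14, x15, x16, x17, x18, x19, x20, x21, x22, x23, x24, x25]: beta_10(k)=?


C(n,i)=C(25,10)=3268760


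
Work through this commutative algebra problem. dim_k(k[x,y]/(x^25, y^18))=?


Basis: x^i*y^j, i<25, j<18
25*18=450


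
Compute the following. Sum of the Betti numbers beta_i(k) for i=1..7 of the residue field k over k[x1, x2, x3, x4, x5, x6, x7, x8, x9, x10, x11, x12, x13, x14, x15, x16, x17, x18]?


Koszul resolution: beta_i(k)=C(n,i), n=18
C(18,1)=18, C(18,2)=153, C(18,3)=816, C(18,4)=3060, C(18,5)=8568, C(18,6)=18564, C(18,7)=31824
Sum=63003


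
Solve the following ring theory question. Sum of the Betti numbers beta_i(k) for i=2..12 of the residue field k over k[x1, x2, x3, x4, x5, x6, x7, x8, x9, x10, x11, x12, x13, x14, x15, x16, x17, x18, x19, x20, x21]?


Koszul resolution: beta_i(k)=C(n,i), n=21
C(21,2)=210, C(21,3)=1330, C(21,4)=5985, C(21,5)=20349, C(21,6)=54264, C(21,7)=116280, C(21,8)=203490, C(21,9)=293930, C(21,10)=352716, C(21,11)=352716, C(21,12)=293930
Sum=1695200


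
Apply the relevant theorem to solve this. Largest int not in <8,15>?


gcd(8,15)=1 => F=ab-a-b=8*15-8-15=120-23=97


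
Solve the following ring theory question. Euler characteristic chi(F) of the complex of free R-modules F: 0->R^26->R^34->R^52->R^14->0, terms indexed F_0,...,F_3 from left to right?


chi = sum (-1)^i * rank:
(-1)^0*26=26
(-1)^1*34=-34
(-1)^2*52=52
(-1)^3*14=-14
chi=30


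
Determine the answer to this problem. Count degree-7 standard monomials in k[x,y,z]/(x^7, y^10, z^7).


Need i<7, j<10, k<7 with i+j+k=7.
For each i, j ranges over max(0,7-i-6)..min(9,7-i):
  i=0: j in [1,7] -> 7
  i=1: j in [0,6] -> 7
  i=2: j in [0,5] -> 6
  i=3: j in [0,4] -> 5
  i=4: j in [0,3] -> 4
  i=5: j in [0,2] -> 3
  i=6: j in [0,1] -> 2
H(7) = 7+7+6+5+4+3+2 = 34


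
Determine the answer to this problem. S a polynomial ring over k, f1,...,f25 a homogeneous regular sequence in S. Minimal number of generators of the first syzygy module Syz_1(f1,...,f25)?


Regular sequence => Koszul complex is the minimal free resolution.
Syz_1 minimally generated by Koszul relations f_i*e_j - f_j*e_i (i<j): mu(Syz_1) = beta_2 = C(m,2) = m(m-1)/2
m=25
25*24/2 = 300


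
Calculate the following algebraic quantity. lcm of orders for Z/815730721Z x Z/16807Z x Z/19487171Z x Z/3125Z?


Exponent = lcm of the cyclic orders; pairwise coprime => product.
13^8*7^5*11^7*5^5=815730721*16807*19487171*3125=834902643842810783865625


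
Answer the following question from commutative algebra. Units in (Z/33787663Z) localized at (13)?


Local ring = Z/4826809Z.
phi(4826809) = 13^5*(13-1) = 4455516


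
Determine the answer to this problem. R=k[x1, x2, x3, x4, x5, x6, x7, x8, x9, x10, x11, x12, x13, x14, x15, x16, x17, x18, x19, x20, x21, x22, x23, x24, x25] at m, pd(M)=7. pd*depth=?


pd+depth=25
depth=25-7=18
pd*depth=7*18=126


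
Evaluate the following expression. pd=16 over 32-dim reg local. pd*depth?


pd+depth=32
depth=32-16=16
pd*depth=16*16=256


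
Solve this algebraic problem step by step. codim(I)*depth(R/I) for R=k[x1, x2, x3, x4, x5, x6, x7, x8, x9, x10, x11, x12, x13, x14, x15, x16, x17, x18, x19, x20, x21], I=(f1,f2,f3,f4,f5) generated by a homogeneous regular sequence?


codim=5, depth=dim(R/I)=21-5=16
Product=5*16=80


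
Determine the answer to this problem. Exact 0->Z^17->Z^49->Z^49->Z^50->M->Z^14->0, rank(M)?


Alt sum=0:
(-1)^0*17 + (-1)^1*49 + (-1)^2*49 + (-1)^3*50 + (-1)^4*? + (-1)^5*14=0
rank(M)=47


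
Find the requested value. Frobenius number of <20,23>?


gcd(20,23)=1 => F=ab-a-b=20*23-20-23=460-43=417


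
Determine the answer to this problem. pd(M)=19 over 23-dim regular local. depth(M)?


pd+depth=depth(R)=23
depth=23-19=4


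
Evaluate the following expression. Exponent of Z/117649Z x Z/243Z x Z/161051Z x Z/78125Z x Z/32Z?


Exponent = lcm of the cyclic orders; pairwise coprime => product.
7^6*3^5*11^5*5^7*2^5=117649*243*161051*78125*32=11510599627642500000


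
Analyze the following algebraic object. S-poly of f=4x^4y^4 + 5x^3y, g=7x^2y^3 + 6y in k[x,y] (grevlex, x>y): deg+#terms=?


LT(f)=4x^4y^4, LT(g)=7x^2y^3
lcm(LM)=x^4y^4
S(f,g) (scaled by 28 to clear denominators) = 7*f - 4x^2y*g = 35x^3y - 24x^2y^2
2 terms, deg 4.
4+2=6


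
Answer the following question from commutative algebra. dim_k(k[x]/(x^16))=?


Basis: 1,x,...,x^15
dim=16


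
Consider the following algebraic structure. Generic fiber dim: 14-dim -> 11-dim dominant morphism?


dim(fiber)=dim(X)-dim(Y)=14-11=3


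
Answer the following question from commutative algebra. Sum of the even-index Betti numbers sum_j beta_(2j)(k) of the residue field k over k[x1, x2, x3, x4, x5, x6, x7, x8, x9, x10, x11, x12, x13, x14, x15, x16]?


Koszul resolution: beta_i(k)=C(n,i), n=16
sum_even C(16,i) = 2^(n-1) = 2^15 = 32768


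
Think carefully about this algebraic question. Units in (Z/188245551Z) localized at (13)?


Local ring = Z/62748517Z.
phi(62748517) = 13^6*(13-1) = 57921708


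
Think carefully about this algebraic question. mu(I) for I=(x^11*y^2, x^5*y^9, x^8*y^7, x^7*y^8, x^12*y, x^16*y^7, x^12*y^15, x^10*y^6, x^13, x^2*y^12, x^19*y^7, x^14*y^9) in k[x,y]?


Remove redundant (divisible by others).
x^16*y^7 redundant.
x^14*y^9 redundant.
x^19*y^7 redundant.
x^12*y^15 redundant.
Min: x^13, x^12*y, x^11*y^2, x^10*y^6, x^8*y^7, x^7*y^8, x^5*y^9, x^2*y^12
Count=8


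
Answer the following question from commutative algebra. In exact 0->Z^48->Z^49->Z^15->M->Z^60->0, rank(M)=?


Alt sum=0:
(-1)^0*48 + (-1)^1*49 + (-1)^2*15 + (-1)^3*? + (-1)^4*60=0
rank(M)=74


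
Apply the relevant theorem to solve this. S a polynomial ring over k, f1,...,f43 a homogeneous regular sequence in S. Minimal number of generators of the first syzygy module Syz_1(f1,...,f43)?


Regular sequence => Koszul complex is the minimal free resolution.
Syz_1 minimally generated by Koszul relations f_i*e_j - f_j*e_i (i<j): mu(Syz_1) = beta_2 = C(m,2) = m(m-1)/2
m=43
43*42/2 = 903


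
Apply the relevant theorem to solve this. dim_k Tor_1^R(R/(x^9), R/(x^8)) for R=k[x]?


Tor_1(R/I,R/J)=(I cap J)/IJ=(x^9)/(x^17)
dim=17-9=min(9,8)=8


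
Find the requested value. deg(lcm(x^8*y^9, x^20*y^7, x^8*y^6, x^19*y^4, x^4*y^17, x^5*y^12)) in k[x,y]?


lcm = componentwise max:
x: max(8,20,8,19,4,5)=20
y: max(9,7,6,4,17,12)=17
Total=20+17=37


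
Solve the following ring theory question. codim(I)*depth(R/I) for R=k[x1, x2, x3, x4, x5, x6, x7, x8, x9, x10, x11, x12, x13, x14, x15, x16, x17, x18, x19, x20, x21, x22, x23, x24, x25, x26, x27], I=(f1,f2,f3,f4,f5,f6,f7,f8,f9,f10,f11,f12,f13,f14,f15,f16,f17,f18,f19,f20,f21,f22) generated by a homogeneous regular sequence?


codim=22, depth=dim(R/I)=27-22=5
Product=22*5=110


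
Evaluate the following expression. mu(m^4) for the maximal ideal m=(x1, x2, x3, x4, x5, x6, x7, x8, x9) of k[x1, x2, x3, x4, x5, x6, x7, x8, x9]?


Graded Nakayama: mu(m^d) = dim_k (m^d/m^(d+1)) = #degree-4 monomials in 9 vars
C(n+d-1,d)=C(12,4)=495


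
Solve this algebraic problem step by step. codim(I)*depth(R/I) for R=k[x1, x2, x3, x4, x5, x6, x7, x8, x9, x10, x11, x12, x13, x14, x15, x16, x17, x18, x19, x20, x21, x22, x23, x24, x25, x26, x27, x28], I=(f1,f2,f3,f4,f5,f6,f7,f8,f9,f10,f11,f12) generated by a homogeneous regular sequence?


codim=12, depth=dim(R/I)=28-12=16
Product=12*16=192


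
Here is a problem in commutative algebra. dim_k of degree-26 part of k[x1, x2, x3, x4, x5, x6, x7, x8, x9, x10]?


C(d+n-1,n-1)=C(35,9)=70607460


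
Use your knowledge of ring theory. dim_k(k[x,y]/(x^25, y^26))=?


Basis: x^i*y^j, i<25, j<26
25*26=650


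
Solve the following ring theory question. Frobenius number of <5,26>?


gcd(5,26)=1 => F=ab-a-b=5*26-5-26=130-31=99


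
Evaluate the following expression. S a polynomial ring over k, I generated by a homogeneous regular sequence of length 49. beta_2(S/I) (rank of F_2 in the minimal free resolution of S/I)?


Regular sequence => Koszul complex is the minimal free resolution.
Syz_1 minimally generated by Koszul relations f_i*e_j - f_j*e_i (i<j): mu(Syz_1) = beta_2 = C(m,2) = m(m-1)/2
m=49
49*48/2 = 1176


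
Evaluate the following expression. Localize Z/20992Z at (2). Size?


2-primary part: 20992=2^9*41
Size=2^9=512


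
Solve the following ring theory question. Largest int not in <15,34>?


gcd(15,34)=1 => F=ab-a-b=15*34-15-34=510-49=461


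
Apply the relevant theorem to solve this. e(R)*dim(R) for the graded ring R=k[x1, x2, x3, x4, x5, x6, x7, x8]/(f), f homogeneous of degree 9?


e(R)=deg(f)=9, dim(R)=8-1=7
e*dim=9*7=63


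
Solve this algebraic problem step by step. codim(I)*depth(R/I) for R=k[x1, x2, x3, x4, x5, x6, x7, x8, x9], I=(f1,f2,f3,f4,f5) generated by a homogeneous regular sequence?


codim=5, depth=dim(R/I)=9-5=4
Product=5*4=20


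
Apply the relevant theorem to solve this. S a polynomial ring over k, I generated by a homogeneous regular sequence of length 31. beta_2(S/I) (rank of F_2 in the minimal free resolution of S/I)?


Regular sequence => Koszul complex is the minimal free resolution.
Syz_1 minimally generated by Koszul relations f_i*e_j - f_j*e_i (i<j): mu(Syz_1) = beta_2 = C(m,2) = m(m-1)/2
m=31
31*30/2 = 465


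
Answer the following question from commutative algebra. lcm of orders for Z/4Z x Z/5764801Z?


Exponent = lcm of the cyclic orders; pairwise coprime => product.
2^2*7^8=4*5764801=23059204


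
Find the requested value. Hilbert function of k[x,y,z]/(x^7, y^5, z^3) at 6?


Need i<7, j<5, k<3 with i+j+k=6.
For each i, j ranges over max(0,6-i-2)..min(4,6-i):
  i=0: j in [4,4] -> 1
  i=1: j in [3,4] -> 2
  i=2: j in [2,4] -> 3
  i=3: j in [1,3] -> 3
  i=4: j in [0,2] -> 3
  i=5: j in [0,1] -> 2
  i=6: j in [0,0] -> 1
H(6) = 1+2+3+3+3+2+1 = 15


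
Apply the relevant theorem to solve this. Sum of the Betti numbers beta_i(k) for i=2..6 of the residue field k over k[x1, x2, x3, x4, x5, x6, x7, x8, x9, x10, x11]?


Koszul resolution: beta_i(k)=C(n,i), n=11
C(11,2)=55, C(11,3)=165, C(11,4)=330, C(11,5)=462, C(11,6)=462
Sum=1474


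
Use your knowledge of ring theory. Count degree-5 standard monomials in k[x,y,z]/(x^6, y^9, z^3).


Need i<6, j<9, k<3 with i+j+k=5.
For each i, j ranges over max(0,5-i-2)..min(8,5-i):
  i=0: j in [3,5] -> 3
  i=1: j in [2,4] -> 3
  i=2: j in [1,3] -> 3
  i=3: j in [0,2] -> 3
  i=4: j in [0,1] -> 2
  i=5: j in [0,0] -> 1
H(5) = 3+3+3+3+2+1 = 15


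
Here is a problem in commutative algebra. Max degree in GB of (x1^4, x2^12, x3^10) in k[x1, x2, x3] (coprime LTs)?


Pure powers, coprime LTs => already GB.
Degrees: 4, 12, 10
Max=12


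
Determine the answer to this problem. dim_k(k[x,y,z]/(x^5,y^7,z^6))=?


Basis: x^iy^jz^k, i<5,j<7,k<6
5*7*6=210


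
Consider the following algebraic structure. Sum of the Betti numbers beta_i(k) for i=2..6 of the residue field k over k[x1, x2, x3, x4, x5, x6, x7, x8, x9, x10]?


Koszul resolution: beta_i(k)=C(n,i), n=10
C(10,2)=45, C(10,3)=120, C(10,4)=210, C(10,5)=252, C(10,6)=210
Sum=837


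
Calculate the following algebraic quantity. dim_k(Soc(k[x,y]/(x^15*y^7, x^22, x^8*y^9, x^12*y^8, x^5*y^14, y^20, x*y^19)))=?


Socle = ann(m) = span of standard monomials u with x*u, y*u in I (staircase corners).
Minimal generators: x^22, x^15*y^7, x^12*y^8, x^8*y^9, x^5*y^14, x*y^19, y^20
Corners: y^19, x^4y^18, x^7y^13, x^11y^8, x^14y^7, x^21y^6
Socle dim=6


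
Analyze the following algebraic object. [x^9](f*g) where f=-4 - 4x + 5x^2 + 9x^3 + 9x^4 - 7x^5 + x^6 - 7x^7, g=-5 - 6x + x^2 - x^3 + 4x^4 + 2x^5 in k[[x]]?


[x^9] = sum a_i*b_j, i+j=9
  9*2=18
  -7*4=-28
  1*-1=-1
  -7*1=-7
Sum=-18


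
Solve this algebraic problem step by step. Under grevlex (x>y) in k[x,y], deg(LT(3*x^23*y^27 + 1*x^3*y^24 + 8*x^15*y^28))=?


LT: 3*x^23*y^27
deg_x=23, deg_y=27
Total=23+27=50


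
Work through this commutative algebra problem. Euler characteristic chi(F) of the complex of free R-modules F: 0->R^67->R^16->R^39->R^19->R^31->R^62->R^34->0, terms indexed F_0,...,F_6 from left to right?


chi = sum (-1)^i * rank:
(-1)^0*67=67
(-1)^1*16=-16
(-1)^2*39=39
(-1)^3*19=-19
(-1)^4*31=31
(-1)^5*62=-62
(-1)^6*34=34
chi=74


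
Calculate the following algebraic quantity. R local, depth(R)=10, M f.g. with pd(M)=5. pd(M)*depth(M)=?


pd+depth=10
depth=10-5=5
pd*depth=5*5=25


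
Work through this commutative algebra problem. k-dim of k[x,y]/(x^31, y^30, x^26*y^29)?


k[x,y]/I, I = (x^31, y^30, x^26*y^29)
Rect: 31x30=930. Corner: (31-26)x(30-29)=5.
dim = 930-5 = 925


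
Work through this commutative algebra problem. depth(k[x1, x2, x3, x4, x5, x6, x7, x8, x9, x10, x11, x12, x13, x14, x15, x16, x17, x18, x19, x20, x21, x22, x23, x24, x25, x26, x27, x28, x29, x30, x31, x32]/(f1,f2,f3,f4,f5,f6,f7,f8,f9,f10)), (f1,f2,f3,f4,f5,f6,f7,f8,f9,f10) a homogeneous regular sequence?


depth(R)=32
depth(R/I)=32-10=22


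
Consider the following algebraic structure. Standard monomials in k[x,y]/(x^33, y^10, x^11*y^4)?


k[x,y]/I, I = (x^33, y^10, x^11*y^4)
Rect: 33x10=330. Corner: (33-11)x(10-4)=132.
dim = 330-132 = 198


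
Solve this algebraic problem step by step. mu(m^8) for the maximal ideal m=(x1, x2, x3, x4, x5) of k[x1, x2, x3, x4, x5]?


Graded Nakayama: mu(m^d) = dim_k (m^d/m^(d+1)) = #degree-8 monomials in 5 vars
C(n+d-1,d)=C(12,8)=495


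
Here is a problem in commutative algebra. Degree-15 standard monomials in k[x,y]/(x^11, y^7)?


k[x,y], I = (x^11, y^7), d = 15
Need i < 11 and d-i < 7.
Range: 9 <= i <= 10.
H(15) = 2


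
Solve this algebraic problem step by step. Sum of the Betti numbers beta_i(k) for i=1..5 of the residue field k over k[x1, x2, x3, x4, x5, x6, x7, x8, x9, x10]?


Koszul resolution: beta_i(k)=C(n,i), n=10
C(10,1)=10, C(10,2)=45, C(10,3)=120, C(10,4)=210, C(10,5)=252
Sum=637


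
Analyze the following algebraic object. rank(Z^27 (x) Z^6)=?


rank(M(x)N) = rank(M)*rank(N)
27*6 = 162


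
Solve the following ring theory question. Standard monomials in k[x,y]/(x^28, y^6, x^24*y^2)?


k[x,y]/I, I = (x^28, y^6, x^24*y^2)
Rect: 28x6=168. Corner: (28-24)x(6-2)=16.
dim = 168-16 = 152


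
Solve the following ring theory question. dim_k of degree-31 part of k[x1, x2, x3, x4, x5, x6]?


C(d+n-1,n-1)=C(36,5)=376992


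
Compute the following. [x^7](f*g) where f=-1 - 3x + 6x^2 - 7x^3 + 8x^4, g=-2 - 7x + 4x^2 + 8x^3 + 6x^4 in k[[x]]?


[x^7] = sum a_i*b_j, i+j=7
  -7*6=-42
  8*8=64
Sum=22


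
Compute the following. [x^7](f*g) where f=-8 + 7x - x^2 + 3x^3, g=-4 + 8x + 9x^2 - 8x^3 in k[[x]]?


[x^7] = sum a_i*b_j, i+j=7
Sum=0


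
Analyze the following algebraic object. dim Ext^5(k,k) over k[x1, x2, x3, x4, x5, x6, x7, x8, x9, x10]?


C(n,i)=C(10,5)=252


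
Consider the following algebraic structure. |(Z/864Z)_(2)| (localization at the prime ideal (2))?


2-primary part: 864=2^5*27
Size=2^5=32


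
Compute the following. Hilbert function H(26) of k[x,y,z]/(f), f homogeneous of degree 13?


C(28,2)-C(15,2)=378-105=273


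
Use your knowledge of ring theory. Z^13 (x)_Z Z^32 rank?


rank(M(x)N) = rank(M)*rank(N)
13*32 = 416


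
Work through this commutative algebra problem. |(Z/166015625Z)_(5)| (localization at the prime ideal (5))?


5-primary part: 166015625=5^10*17
Size=5^10=9765625


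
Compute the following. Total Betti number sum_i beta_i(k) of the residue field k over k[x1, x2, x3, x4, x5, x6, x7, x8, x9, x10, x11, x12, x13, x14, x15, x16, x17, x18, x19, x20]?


Koszul resolution: beta_i(k)=C(n,i), n=20
sum_i C(20,i) = 2^20 = 1048576


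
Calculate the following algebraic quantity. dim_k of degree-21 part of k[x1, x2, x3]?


C(d+n-1,n-1)=C(23,2)=253


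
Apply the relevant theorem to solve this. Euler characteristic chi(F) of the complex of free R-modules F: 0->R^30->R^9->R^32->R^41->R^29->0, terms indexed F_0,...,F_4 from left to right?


chi = sum (-1)^i * rank:
(-1)^0*30=30
(-1)^1*9=-9
(-1)^2*32=32
(-1)^3*41=-41
(-1)^4*29=29
chi=41


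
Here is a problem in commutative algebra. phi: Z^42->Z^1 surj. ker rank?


rank(ker) = 42-1 = 41


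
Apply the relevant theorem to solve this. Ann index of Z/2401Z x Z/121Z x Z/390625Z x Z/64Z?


Exponent = lcm of the cyclic orders; pairwise coprime => product.
7^4*11^2*5^8*2^6=2401*121*390625*64=7263025000000


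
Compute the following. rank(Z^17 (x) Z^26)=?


rank(M(x)N) = rank(M)*rank(N)
17*26 = 442


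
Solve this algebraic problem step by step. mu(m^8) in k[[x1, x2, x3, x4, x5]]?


C(n+d-1,d)=C(12,8)=495


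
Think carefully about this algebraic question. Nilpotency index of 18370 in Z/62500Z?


18370^k mod 62500:
k=1: 18370
k=2: 19400
k=3: 3000
k=4: 47500
k=5: 12500
k=6: 0
First zero at k = 6


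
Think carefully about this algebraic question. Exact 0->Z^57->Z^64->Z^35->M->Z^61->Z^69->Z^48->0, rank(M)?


Alt sum=0:
(-1)^0*57 + (-1)^1*64 + (-1)^2*35 + (-1)^3*? + (-1)^4*61 + (-1)^5*69 + (-1)^6*48=0
rank(M)=68


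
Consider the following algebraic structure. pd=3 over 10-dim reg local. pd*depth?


pd+depth=10
depth=10-3=7
pd*depth=3*7=21


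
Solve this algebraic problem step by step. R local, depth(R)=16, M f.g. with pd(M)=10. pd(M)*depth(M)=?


pd+depth=16
depth=16-10=6
pd*depth=10*6=60


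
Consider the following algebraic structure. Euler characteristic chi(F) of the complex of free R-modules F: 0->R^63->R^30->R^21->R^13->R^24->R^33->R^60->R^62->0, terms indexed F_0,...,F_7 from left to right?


chi = sum (-1)^i * rank:
(-1)^0*63=63
(-1)^1*30=-30
(-1)^2*21=21
(-1)^3*13=-13
(-1)^4*24=24
(-1)^5*33=-33
(-1)^6*60=60
(-1)^7*62=-62
chi=30


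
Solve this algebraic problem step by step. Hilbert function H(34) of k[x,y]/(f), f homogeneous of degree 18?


H(t)=d for t>=d-1.
d=18, t=34
H(34)=18


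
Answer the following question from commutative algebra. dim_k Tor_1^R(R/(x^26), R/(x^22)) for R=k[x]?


Tor_1(R/I,R/J)=(I cap J)/IJ=(x^26)/(x^48)
dim=48-26=min(26,22)=22


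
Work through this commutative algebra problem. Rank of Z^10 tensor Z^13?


rank(M(x)N) = rank(M)*rank(N)
10*13 = 130


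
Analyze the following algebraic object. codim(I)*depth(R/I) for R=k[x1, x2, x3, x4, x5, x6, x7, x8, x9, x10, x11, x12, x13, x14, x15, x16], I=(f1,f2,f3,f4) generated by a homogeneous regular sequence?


codim=4, depth=dim(R/I)=16-4=12
Product=4*12=48


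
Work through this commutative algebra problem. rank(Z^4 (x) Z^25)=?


rank(M(x)N) = rank(M)*rank(N)
4*25 = 100


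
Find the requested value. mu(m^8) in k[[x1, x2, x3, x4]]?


C(n+d-1,d)=C(11,8)=165


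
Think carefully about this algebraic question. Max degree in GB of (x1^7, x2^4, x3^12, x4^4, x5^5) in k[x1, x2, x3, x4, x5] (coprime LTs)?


Pure powers, coprime LTs => already GB.
Degrees: 7, 4, 12, 4, 5
Max=12


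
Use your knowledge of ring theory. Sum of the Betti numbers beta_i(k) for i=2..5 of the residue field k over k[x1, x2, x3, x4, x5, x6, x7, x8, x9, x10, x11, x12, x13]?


Koszul resolution: beta_i(k)=C(n,i), n=13
C(13,2)=78, C(13,3)=286, C(13,4)=715, C(13,5)=1287
Sum=2366


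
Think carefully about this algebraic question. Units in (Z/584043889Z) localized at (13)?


Local ring = Z/4826809Z.
phi(4826809) = 13^5*(13-1) = 4455516


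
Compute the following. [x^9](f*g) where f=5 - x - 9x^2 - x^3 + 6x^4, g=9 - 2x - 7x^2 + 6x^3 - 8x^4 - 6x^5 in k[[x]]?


[x^9] = sum a_i*b_j, i+j=9
  6*-6=-36
Sum=-36


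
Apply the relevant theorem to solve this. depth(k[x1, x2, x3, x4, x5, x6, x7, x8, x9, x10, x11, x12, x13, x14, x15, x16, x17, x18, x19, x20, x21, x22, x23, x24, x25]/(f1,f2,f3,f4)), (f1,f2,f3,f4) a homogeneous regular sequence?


depth(R)=25
depth(R/I)=25-4=21


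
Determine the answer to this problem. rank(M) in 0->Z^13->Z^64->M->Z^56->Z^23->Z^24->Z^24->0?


Alt sum=0:
(-1)^0*13 + (-1)^1*64 + (-1)^2*? + (-1)^3*56 + (-1)^4*23 + (-1)^5*24 + (-1)^6*24=0
rank(M)=84


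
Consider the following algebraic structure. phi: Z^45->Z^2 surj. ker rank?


rank(ker) = 45-2 = 43


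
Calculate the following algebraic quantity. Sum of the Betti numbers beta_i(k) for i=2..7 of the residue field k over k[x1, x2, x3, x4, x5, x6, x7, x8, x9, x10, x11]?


Koszul resolution: beta_i(k)=C(n,i), n=11
C(11,2)=55, C(11,3)=165, C(11,4)=330, C(11,5)=462, C(11,6)=462, C(11,7)=330
Sum=1804


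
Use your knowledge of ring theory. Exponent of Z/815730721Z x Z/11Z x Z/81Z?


Exponent = lcm of the cyclic orders; pairwise coprime => product.
13^8*11^1*3^4=815730721*11*81=726816072411


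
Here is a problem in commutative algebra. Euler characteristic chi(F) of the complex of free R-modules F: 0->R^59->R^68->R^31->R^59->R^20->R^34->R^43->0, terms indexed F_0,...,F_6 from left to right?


chi = sum (-1)^i * rank:
(-1)^0*59=59
(-1)^1*68=-68
(-1)^2*31=31
(-1)^3*59=-59
(-1)^4*20=20
(-1)^5*34=-34
(-1)^6*43=43
chi=-8


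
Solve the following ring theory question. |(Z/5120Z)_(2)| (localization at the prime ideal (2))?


2-primary part: 5120=2^10*5
Size=2^10=1024


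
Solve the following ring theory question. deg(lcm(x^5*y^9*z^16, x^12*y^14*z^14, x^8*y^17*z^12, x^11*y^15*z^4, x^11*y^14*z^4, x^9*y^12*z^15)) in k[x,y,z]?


lcm = componentwise max:
x: max(5,12,8,11,11,9)=12
y: max(9,14,17,15,14,12)=17
z: max(16,14,12,4,4,15)=16
Total=12+17+16=45


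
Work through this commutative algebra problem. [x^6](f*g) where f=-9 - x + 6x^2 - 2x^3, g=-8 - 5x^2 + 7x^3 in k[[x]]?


[x^6] = sum a_i*b_j, i+j=6
  -2*7=-14
Sum=-14


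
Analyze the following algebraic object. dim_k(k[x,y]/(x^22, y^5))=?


Basis: x^i*y^j, i<22, j<5
22*5=110


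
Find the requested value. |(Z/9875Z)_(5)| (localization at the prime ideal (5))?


5-primary part: 9875=5^3*79
Size=5^3=125


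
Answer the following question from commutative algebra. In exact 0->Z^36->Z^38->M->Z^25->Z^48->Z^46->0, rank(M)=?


Alt sum=0:
(-1)^0*36 + (-1)^1*38 + (-1)^2*? + (-1)^3*25 + (-1)^4*48 + (-1)^5*46=0
rank(M)=25


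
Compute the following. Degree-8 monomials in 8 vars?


C(d+n-1,n-1)=C(15,7)=6435


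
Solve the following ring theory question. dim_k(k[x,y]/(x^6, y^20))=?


Basis: x^i*y^j, i<6, j<20
6*20=120


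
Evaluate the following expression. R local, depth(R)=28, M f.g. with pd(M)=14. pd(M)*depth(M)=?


pd+depth=28
depth=28-14=14
pd*depth=14*14=196


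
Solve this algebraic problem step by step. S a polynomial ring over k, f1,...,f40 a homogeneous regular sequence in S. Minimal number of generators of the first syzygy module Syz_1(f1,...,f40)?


Regular sequence => Koszul complex is the minimal free resolution.
Syz_1 minimally generated by Koszul relations f_i*e_j - f_j*e_i (i<j): mu(Syz_1) = beta_2 = C(m,2) = m(m-1)/2
m=40
40*39/2 = 780


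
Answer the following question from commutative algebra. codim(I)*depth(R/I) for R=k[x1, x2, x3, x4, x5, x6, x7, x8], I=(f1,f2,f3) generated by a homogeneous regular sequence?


codim=3, depth=dim(R/I)=8-3=5
Product=3*5=15


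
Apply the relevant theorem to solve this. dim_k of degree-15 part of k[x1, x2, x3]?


C(d+n-1,n-1)=C(17,2)=136


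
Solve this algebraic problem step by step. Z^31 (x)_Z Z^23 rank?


rank(M(x)N) = rank(M)*rank(N)
31*23 = 713


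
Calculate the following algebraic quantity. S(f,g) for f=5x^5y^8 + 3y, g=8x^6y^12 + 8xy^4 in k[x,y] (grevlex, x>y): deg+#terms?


LT(f)=5x^5y^8, LT(g)=8x^6y^12
lcm(LM)=x^6y^12
S(f,g) (scaled by 40 to clear denominators) = 8xy^4*f - 5*g = 24xy^5 - 40xy^4
2 terms, deg 6.
6+2=8


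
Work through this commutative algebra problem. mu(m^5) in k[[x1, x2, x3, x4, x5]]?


C(n+d-1,d)=C(9,5)=126


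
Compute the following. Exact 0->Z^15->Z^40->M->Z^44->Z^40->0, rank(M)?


Alt sum=0:
(-1)^0*15 + (-1)^1*40 + (-1)^2*? + (-1)^3*44 + (-1)^4*40=0
rank(M)=29


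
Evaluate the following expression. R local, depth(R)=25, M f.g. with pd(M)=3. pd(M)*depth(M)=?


pd+depth=25
depth=25-3=22
pd*depth=3*22=66


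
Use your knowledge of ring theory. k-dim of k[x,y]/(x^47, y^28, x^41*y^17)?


k[x,y]/I, I = (x^47, y^28, x^41*y^17)
Rect: 47x28=1316. Corner: (47-41)x(28-17)=66.
dim = 1316-66 = 1250


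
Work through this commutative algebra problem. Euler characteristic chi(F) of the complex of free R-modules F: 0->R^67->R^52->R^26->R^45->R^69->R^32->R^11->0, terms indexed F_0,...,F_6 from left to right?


chi = sum (-1)^i * rank:
(-1)^0*67=67
(-1)^1*52=-52
(-1)^2*26=26
(-1)^3*45=-45
(-1)^4*69=69
(-1)^5*32=-32
(-1)^6*11=11
chi=44
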